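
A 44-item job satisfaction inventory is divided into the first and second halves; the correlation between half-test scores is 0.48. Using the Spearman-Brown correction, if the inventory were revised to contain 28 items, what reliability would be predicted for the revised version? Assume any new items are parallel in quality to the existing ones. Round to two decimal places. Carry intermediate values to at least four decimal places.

Spearman-Brown correction (n = 2): r_full = 2·0.48/(1 + 0.48) = 0.6486
Length factor from 44 to 28 items: n = 28/44 = 0.6364
r_new = n·r_full / (1 + (n − 1)·r_full) = 0.4128 / 0.7642 ≈ 0.5402

0.54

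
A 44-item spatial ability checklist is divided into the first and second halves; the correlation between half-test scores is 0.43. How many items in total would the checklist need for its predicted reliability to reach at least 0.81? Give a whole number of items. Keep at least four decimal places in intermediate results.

r_full = 2(0.43)/(1 + 0.43) = 0.6014
Solve Spearman-Brown for n: n = 0.81(1 − 0.6014) / [0.6014(1 − 0.81)] = 2.8256
Required items = 2.8256 × 44 = 124.33, so 125 items.

125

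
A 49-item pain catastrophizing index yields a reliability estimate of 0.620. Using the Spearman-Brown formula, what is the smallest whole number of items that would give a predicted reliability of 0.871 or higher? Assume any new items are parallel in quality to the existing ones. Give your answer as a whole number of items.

n = 0.871(1 − 0.620) / [0.620(1 − 0.871)]
n = 0.330980 / 0.079980 ≈ 4.1383
So the test needs 4.1383 × 49 ≈ 202.78 items; rounding up, 203.

203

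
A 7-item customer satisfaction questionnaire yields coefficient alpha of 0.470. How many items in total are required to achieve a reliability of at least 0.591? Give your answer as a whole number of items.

n = [0.591 × 0.530] / [0.470 × 0.409]
  = 0.313230 / 0.192230 = 1.6295
So the test needs 1.6295 × 7 ≈ 11.41 items; rounding up, 12.

12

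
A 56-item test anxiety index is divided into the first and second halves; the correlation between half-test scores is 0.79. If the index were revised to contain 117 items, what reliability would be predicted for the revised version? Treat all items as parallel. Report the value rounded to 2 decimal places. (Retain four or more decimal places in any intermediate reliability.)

Full-test reliability from the split-half r: r_full = 2(0.79)/(1 + 0.79) = 0.8827
Then adjust to 117 items: n = 117/56 = 2.0893
r_new = n·r_full / (1 + (n − 1)·r_full) = 1.8442 / 1.9615 ≈ 0.9402

0.94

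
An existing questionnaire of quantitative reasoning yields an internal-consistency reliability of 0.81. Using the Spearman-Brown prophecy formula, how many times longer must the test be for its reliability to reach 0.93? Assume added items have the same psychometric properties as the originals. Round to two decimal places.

n = 0.93 × (1 − 0.81) / [ 0.81 × (1 − 0.93) ]
n = 0.1767 / 0.0567 ≈ 3.1164

3.12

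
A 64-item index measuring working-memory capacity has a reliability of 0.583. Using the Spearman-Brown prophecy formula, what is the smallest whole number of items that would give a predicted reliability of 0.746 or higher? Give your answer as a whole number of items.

Spearman-Brown solved for the length factor n:
n = r*(1 − r) / [ r (1 − r*) ]
n = 0.746(1 − 0.583) / [0.583(1 − 0.746)]
  = 0.311082 / 0.148082 = 2.1007
Items needed = n × 64 = 2.1007 × 64 ≈ 134.44 → round up to 135

135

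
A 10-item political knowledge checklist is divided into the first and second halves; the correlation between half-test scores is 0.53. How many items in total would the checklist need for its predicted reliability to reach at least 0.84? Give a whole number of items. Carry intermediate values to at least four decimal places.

Corrected full-test reliability: r_full = 2 × 0.53 / (1 + 0.53) ≈ 0.6928
n = r_tgt(1 − r_full) / [r_full(1 − r_tgt)] = 0.84 × 0.3072 / (0.6928 × 0.16) ≈ 2.3279
Items = 2.3279 × 10 ≈ 23.28 → 24

24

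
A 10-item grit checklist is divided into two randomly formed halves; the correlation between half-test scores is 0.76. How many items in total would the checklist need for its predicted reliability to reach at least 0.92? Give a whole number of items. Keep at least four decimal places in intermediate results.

r_full = 2(0.76)/(1 + 0.76) = 0.8636
Solve Spearman-Brown for n: n = 0.92(1 − 0.8636) / [0.8636(1 − 0.92)] = 1.8164
Items = 1.8164 × 10 ≈ 18.16 → 19

19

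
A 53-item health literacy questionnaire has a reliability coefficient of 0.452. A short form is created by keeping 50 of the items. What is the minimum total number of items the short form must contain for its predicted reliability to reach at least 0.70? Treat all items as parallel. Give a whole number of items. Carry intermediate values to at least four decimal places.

150

Short-form reliability: n = 50/53 = 0.9434; r_50 = n·r/(1+(n−1)r) ≈ 0.4376
Then solve for n' with r_old = 0.4376, r_target = 0.70: n' = 0.70(1 − 0.4376)/[0.4376(1 − 0.70)] = 2.9988
Items = 2.9988 × 50 ≈ 149.94 → 150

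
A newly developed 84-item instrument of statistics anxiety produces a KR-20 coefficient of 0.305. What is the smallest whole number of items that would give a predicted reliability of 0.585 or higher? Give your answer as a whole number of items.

270

Spearman-Brown solved for the length factor n:
n = r*(1 − r) / [ r (1 − r*) ]
n = 0.585(1 − 0.305) / [0.305(1 − 0.585)]
  = 0.406575 / 0.126575 = 3.2121
3.2121 × 84 = 269.82 → 270 items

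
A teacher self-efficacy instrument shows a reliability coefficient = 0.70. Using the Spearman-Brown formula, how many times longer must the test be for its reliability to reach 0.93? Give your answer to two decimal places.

n = [0.93 × 0.30] / [0.70 × 0.07]
n = 0.2790 / 0.0490 ≈ 5.6939

5.69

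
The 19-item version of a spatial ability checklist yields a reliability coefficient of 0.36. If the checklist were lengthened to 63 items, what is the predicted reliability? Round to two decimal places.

0.65

n = 63/19 = 3.3158
By Spearman-Brown, r_new = n r / (1 + (n − 1) r).
r_new = (3.3158 × 0.36) / (1 + (3.3158 − 1) × 0.36)
     = 1.1937 / 1.8337 = 0.6510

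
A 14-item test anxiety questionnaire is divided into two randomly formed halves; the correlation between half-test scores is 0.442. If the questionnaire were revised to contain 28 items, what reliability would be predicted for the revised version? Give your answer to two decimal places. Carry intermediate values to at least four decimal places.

Full-test reliability from the split-half r: r_full = 2(0.442)/(1 + 0.442) = 0.6130
Length factor from 14 to 28 items: n = 28/14 = 2.0000
r_new = n·r_full / (1 + (n − 1)·r_full) = 1.2260 / 1.6130 ≈ 0.7601

0.76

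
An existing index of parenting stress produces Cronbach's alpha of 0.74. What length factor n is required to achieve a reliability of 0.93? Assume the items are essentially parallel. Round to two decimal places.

n = [0.93 × 0.26] / [0.74 × 0.07]
n = 0.2418 / 0.0518 ≈ 4.6680

4.67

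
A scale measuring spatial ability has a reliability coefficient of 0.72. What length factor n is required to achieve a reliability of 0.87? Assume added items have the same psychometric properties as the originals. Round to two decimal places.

Invert Spearman-Brown to solve for n:
n = r*(1 − r) / [ r (1 − r*) ]
n = 0.87 × (1 − 0.72) / [ 0.72 × (1 − 0.87) ]
  = 0.2436 / 0.0936 = 2.6026

2.60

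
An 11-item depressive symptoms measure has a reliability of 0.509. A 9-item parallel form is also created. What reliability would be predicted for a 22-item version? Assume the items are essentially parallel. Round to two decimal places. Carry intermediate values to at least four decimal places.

The 9-item form is not needed; work directly from the 11-item form with n = 22/11 = 2.0000.
r_{22} = n·r / (1 + (n − 1)·r) = 1.0180 / 1.5090 ≈ 0.6746

0.67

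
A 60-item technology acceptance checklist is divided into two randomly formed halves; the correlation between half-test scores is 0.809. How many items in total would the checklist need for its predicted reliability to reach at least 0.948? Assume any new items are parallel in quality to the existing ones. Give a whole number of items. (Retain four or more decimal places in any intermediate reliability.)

130

r_full = 2(0.809)/(1 + 0.809) = 0.8944
n = r_tgt(1 − r_full) / [r_full(1 − r_tgt)] = 0.948 × 0.1056 / (0.8944 × 0.052) ≈ 2.1525
Required items = 2.1525 × 60 = 129.15, so 130 items.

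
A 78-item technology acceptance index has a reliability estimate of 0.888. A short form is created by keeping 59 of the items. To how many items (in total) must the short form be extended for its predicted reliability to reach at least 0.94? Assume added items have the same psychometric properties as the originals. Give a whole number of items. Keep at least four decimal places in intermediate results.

Short-form reliability: n = 59/78 = 0.7564; r_59 = n·r/(1+(n−1)r) ≈ 0.8571
Length factor from the short form to reach 0.94: n' = 0.94(1 − 0.8571) / [0.8571(1 − 0.94)] ≈ 2.6120
Total items = 2.6120 × 59 = 154.11, rounded up to 155.

155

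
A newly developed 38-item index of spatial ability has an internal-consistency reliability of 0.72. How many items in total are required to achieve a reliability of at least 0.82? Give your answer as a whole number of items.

68

Invert Spearman-Brown to solve for n:
n = r*(1 − r) / [ r (1 − r*) ]
n = 0.82 × (1 − 0.72) / [ 0.72 × (1 − 0.82) ]
  = 0.2296 / 0.1296 = 1.7716
Items needed = n × 38 = 1.7716 × 38 ≈ 67.32 → round up to 68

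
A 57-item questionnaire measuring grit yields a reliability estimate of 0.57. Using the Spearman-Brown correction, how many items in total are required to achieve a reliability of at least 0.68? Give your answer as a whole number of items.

92

Invert Spearman-Brown to solve for n:
n = r*(1 − r) / [ r (1 − r*) ]
n = 0.68(1 − 0.57) / [0.57(1 − 0.68)]
n = 0.2924 / 0.1824 ≈ 1.6031
Items needed = n × 57 = 1.6031 × 57 ≈ 91.38 → round up to 92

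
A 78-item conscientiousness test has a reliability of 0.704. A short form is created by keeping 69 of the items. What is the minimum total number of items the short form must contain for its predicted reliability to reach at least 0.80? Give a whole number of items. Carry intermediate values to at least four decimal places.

Short-form reliability: n = 69/78 = 0.8846; r_69 = n·r/(1+(n−1)r) ≈ 0.6778
Length factor from the short form to reach 0.80: n' = 0.80(1 − 0.6778) / [0.6778(1 − 0.80)] ≈ 1.9014
Total items = 1.9014 × 69 = 131.20, rounded up to 132.

132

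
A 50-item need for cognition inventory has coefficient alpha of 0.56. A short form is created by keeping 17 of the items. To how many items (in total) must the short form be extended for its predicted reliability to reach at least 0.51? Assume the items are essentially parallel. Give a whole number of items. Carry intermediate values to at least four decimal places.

Short-form reliability: n = 17/50 = 0.3400; r_17 = n·r/(1+(n−1)r) ≈ 0.3020
Length factor from the short form to reach 0.51: n' = 0.51(1 − 0.3020) / [0.3020(1 − 0.51)] ≈ 2.4056
Items = 2.4056 × 17 ≈ 40.90 → 41

41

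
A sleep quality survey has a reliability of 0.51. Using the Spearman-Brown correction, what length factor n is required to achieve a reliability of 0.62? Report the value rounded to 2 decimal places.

Spearman-Brown solved for the length factor n:
n = r_target (1 − r_old) / [ r_old (1 − r_target) ]
n = [0.62 × 0.49] / [0.51 × 0.38]
n = 0.3038 / 0.1938 ≈ 1.5676

1.57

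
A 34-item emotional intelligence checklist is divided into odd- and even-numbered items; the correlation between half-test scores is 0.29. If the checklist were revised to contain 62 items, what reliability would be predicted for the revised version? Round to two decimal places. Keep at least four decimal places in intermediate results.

Full-test reliability from the split-half r: r_full = 2(0.29)/(1 + 0.29) = 0.4496
Then adjust to 62 items: n = 62/34 = 1.8235
r_new = n·r_full / (1 + (n − 1)·r_full) = 0.8198 / 1.3702 ≈ 0.5983

0.60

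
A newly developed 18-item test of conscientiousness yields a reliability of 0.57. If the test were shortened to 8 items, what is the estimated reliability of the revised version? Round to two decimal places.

0.37

n = 8/18 = 0.4444
Apply the Spearman-Brown prophecy formula, r' = nr / [1 + (n − 1)r]:
r_new = 0.4444·0.57 / [1 + (0.4444 − 1)·0.57]
     = 0.2533 / 0.6833 = 0.3707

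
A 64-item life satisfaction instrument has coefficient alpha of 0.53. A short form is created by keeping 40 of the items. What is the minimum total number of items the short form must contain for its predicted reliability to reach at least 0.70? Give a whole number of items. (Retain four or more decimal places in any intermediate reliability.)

First, r for the 40-item form: n = 40/64 = 0.6250, so r_40 = 0.6250·0.53/(1 + (0.6250 − 1)·0.53) = 0.4134
Then solve for n' with r_old = 0.4134, r_target = 0.70: n' = 0.70(1 − 0.4134)/[0.4134(1 − 0.70)] = 3.3109
Total items = 3.3109 × 40 = 132.44, rounded up to 133.

133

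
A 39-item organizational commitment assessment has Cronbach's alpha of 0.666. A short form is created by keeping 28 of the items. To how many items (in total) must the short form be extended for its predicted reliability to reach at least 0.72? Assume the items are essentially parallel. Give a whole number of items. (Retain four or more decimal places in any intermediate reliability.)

51

Short-form reliability: n = 28/39 = 0.7179; r_28 = n·r/(1+(n−1)r) ≈ 0.5887
Length factor from the short form to reach 0.72: n' = 0.72(1 − 0.5887) / [0.5887(1 − 0.72)] ≈ 1.7965
Items = 1.7965 × 28 ≈ 50.30 → 51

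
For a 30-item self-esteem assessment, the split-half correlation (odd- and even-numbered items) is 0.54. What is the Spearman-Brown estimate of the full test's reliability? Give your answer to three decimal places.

Apply the Spearman-Brown correction with n = 2:
r_full = 2(0.54) / (1 + 0.54)
       = 1.0800 / 1.5400 = 0.7013

0.701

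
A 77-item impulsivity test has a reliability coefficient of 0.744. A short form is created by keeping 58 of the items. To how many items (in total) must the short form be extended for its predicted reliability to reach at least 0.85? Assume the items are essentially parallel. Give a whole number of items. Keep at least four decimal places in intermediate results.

151

First, r for the 58-item form: n = 58/77 = 0.7532, so r_58 = 0.7532·0.744/(1 + (0.7532 − 1)·0.744) = 0.6864
Length factor from the short form to reach 0.85: n' = 0.85(1 − 0.6864) / [0.6864(1 − 0.85)] ≈ 2.5890
Items = 2.5890 × 58 ≈ 150.16 → 151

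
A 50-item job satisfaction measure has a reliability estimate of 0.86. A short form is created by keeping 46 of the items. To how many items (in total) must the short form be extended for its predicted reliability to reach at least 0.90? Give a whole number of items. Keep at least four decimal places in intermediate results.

74

Short-form reliability: n = 46/50 = 0.9200; r_46 = n·r/(1+(n−1)r) ≈ 0.8497
Length factor from the short form to reach 0.90: n' = 0.90(1 − 0.8497) / [0.8497(1 − 0.90)] ≈ 1.5920
Total items = 1.5920 × 46 = 73.23, rounded up to 74.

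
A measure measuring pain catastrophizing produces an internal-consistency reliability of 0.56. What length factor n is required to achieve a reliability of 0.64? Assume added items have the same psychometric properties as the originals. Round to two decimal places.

Spearman-Brown solved for the length factor n:
n = r_target (1 − r_old) / [ r_old (1 − r_target) ]
n = 0.64(1 − 0.56) / [0.56(1 − 0.64)]
  = 0.2816 / 0.2016 = 1.3968

1.40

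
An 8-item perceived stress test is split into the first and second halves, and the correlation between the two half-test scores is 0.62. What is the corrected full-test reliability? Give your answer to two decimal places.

0.77

The full test is twice the length of either half (n = 2).
r_full = 2(0.62) / (1 + 0.62)
       = 1.2400 / 1.6200 = 0.7654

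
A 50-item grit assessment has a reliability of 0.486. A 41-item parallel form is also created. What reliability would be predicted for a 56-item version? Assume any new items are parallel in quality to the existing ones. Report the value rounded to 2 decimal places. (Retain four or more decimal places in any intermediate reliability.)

0.51

The 41-item form is not needed; work directly from the 50-item form with n = 56/50 = 1.1200.
r_{56} = n·r / (1 + (n − 1)·r) = 0.5443 / 1.0583 ≈ 0.5143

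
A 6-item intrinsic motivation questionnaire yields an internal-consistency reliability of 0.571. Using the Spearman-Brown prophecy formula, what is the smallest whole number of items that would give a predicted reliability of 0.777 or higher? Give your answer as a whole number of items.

16

n = 0.777 × (1 − 0.571) / [ 0.571 × (1 − 0.777) ]
  = 0.333333 / 0.127333 = 2.6178
2.6178 × 6 = 15.71 → 16 items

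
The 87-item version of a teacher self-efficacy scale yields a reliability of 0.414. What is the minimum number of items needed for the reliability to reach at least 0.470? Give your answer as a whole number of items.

110

n = 0.470 × (1 − 0.414) / [ 0.414 × (1 − 0.470) ]
  = 0.275420 / 0.219420 = 1.2552
Items needed = n × 87 = 1.2552 × 87 ≈ 109.20 → round up to 110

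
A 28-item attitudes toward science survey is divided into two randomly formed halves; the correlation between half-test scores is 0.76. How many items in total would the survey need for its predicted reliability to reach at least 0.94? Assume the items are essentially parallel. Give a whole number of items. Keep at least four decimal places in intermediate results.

70

r_full = 2(0.76)/(1 + 0.76) = 0.8636
Solve Spearman-Brown for n: n = 0.94(1 − 0.8636) / [0.8636(1 − 0.94)] = 2.4744
Required items = 2.4744 × 28 = 69.28, so 70 items.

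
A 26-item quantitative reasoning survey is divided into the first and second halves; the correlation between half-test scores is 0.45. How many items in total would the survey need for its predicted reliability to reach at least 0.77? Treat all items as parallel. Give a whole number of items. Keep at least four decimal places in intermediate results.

54

r_full = 2(0.45)/(1 + 0.45) = 0.6207
Solve Spearman-Brown for n: n = 0.77(1 − 0.6207) / [0.6207(1 − 0.77)] = 2.0458
Required items = 2.0458 × 26 = 53.19, so 54 items.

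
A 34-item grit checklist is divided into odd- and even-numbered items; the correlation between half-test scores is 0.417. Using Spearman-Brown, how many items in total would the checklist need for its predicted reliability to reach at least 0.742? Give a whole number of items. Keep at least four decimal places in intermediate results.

69

r_full = 2(0.417)/(1 + 0.417) = 0.5886
Solve Spearman-Brown for n: n = 0.742(1 − 0.5886) / [0.5886(1 − 0.742)] = 2.0101
Items = 2.0101 × 34 ≈ 68.34 → 69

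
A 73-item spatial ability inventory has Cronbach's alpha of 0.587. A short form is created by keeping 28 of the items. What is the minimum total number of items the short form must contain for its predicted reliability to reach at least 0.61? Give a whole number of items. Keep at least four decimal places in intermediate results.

Short-form reliability: n = 28/73 = 0.3836; r_28 = n·r/(1+(n−1)r) ≈ 0.3528
Length factor from the short form to reach 0.61: n' = 0.61(1 − 0.3528) / [0.3528(1 − 0.61)] ≈ 2.8693
Total items = 2.8693 × 28 = 80.34, rounded up to 81.

81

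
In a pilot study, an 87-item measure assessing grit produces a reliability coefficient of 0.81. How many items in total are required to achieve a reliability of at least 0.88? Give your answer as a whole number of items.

Spearman-Brown solved for the length factor n:
n = r*(1 − r) / [ r (1 − r*) ]
n = 0.88 × (1 − 0.81) / [ 0.81 × (1 − 0.88) ]
n = 0.1672 / 0.0972 ≈ 1.7202
1.7202 × 87 = 149.66 → 150 items

150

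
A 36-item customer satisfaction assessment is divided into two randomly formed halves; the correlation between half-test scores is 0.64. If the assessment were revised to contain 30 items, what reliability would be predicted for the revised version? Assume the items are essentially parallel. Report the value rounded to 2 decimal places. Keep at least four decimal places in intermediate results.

0.75

Spearman-Brown correction (n = 2): r_full = 2·0.64/(1 + 0.64) = 0.7805
Then adjust to 30 items: n = 30/36 = 0.8333
r_new = n·r_full / (1 + (n − 1)·r_full) = 0.6504 / 0.8699 ≈ 0.7477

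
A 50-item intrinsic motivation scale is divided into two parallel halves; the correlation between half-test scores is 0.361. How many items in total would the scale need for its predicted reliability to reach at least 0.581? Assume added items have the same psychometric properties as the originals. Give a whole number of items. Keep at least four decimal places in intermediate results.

62

r_full = 2(0.361)/(1 + 0.361) = 0.5305
n = r_tgt(1 − r_full) / [r_full(1 − r_tgt)] = 0.581 × 0.4695 / (0.5305 × 0.419) ≈ 1.2272
Items = 1.2272 × 50 ≈ 61.36 → 62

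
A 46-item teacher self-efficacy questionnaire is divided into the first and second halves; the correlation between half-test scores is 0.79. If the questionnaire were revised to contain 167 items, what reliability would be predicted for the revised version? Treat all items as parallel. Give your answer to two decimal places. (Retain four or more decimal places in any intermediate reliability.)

Spearman-Brown correction (n = 2): r_full = 2·0.79/(1 + 0.79) = 0.8827
Then adjust to 167 items: n = 167/46 = 3.6304
r_new = n·r_full / (1 + (n − 1)·r_full) = 3.2046 / 3.3219 ≈ 0.9647

0.96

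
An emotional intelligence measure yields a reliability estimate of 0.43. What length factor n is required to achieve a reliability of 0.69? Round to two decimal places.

Rearranging the Spearman-Brown formula for n,
n = r_target (1 − r_old) / [ r_old (1 − r_target) ]
n = [0.69 × 0.57] / [0.43 × 0.31]
  = 0.3933 / 0.1333 = 2.9505

2.95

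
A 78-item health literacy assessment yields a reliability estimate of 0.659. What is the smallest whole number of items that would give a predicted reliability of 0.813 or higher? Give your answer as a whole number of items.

n = [0.813 × 0.341] / [0.659 × 0.187]
n = 0.277233 / 0.123233 ≈ 2.2497
So the test needs 2.2497 × 78 ≈ 175.48 items; rounding up, 176.

176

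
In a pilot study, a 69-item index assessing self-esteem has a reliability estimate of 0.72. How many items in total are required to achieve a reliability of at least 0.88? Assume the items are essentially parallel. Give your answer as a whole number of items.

n = [0.88 × 0.28] / [0.72 × 0.12]
n = 0.2464 / 0.0864 ≈ 2.8519
Items needed = n × 69 = 2.8519 × 69 ≈ 196.78 → round up to 197

197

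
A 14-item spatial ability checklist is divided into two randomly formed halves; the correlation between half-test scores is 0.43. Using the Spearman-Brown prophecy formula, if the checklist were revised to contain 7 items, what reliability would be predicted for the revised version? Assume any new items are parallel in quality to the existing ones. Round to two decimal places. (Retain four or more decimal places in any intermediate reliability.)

First correct the split-half correlation to full-test reliability: r_full = 2 × 0.43 / (1 + 0.43) ≈ 0.6014
Length factor from 14 to 7 items: n = 7/14 = 0.5000
r_new = n·r_full / (1 + (n − 1)·r_full) = 0.3007 / 0.6993 ≈ 0.4300

0.43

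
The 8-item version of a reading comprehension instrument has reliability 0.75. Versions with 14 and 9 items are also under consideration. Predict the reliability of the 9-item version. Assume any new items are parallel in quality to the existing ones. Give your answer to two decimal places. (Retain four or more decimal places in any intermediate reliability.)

0.77

Only the ratio of lengths matters: n = 9/8 = 1.1250
r_{9} = n·r / (1 + (n − 1)·r) = 0.8438 / 1.0938 ≈ 0.7714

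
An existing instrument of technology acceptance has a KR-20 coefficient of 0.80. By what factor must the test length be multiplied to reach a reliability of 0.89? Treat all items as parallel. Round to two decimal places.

Invert Spearman-Brown to solve for n:
n = r*(1 − r) / [ r (1 − r*) ]
n = 0.89 × (1 − 0.80) / [ 0.80 × (1 − 0.89) ]
n = 0.1780 / 0.0880 ≈ 2.0227

2.02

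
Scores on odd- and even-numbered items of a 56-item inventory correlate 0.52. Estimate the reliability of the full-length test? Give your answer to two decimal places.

r_full = 2(0.52) / (1 + 0.52)
       = 1.0400 / 1.5200 = 0.6842

0.68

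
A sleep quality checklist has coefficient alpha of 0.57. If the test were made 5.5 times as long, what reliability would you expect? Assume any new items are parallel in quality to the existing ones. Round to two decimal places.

0.88

By Spearman-Brown, r_new = n r / (1 + (n − 1) r).
r_new = 5.5·0.57 / [1 + (5.5 − 1)·0.57]
r_new = 3.1350 / 3.5650 ≈ 0.8794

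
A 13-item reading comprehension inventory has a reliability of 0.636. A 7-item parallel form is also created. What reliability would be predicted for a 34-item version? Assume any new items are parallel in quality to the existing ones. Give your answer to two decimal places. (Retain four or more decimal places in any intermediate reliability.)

Only the ratio of lengths matters: n = 34/13 = 2.6154
r_{34} = n·r / (1 + (n − 1)·r) = 1.6634 / 2.0274 ≈ 0.8205

0.82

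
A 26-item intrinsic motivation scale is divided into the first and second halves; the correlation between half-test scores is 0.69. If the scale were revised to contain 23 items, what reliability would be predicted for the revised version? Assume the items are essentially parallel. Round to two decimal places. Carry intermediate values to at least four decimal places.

0.80

Spearman-Brown correction (n = 2): r_full = 2·0.69/(1 + 0.69) = 0.8166
Length factor from 26 to 23 items: n = 23/26 = 0.8846
r_new = n·r_full / (1 + (n − 1)·r_full) = 0.7224 / 0.9058 ≈ 0.7975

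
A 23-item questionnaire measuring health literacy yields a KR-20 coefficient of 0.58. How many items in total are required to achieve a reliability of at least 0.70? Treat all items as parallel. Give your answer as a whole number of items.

39

n = 0.70 × (1 − 0.58) / [ 0.58 × (1 − 0.70) ]
n = 0.2940 / 0.1740 ≈ 1.6897
1.6897 × 23 = 38.86 → 39 items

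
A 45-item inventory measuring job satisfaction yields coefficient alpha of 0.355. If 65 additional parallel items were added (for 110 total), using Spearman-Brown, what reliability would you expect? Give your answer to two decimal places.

The new length is 110/45 = 2.4444 times the old.
r_new = 2.4444·0.355 / [1 + (2.4444 − 1)·0.355]
r_new = 0.8678 / 1.5128 ≈ 0.5736

0.57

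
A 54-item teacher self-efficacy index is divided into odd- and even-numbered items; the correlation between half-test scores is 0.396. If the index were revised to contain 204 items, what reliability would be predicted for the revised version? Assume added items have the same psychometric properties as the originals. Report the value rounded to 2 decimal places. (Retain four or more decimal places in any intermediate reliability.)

0.83

Full-test reliability from the split-half r: r_full = 2(0.396)/(1 + 0.396) = 0.5673
Length factor from 54 to 204 items: n = 204/54 = 3.7778
r_new = n·r_full / (1 + (n − 1)·r_full) = 2.1431 / 2.5758 ≈ 0.8320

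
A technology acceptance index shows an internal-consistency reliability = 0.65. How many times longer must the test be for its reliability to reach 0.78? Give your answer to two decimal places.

Rearranging the Spearman-Brown formula for n,
n = r*(1 − r) / [ r (1 − r*) ]
n = 0.78 × (1 − 0.65) / [ 0.65 × (1 − 0.78) ]
n = 0.2730 / 0.1430 ≈ 1.9091

1.91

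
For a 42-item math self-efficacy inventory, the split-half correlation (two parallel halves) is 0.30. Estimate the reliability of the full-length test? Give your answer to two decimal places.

0.46

Apply the Spearman-Brown correction with n = 2:
r_full = 2r_hh / (1 + r_hh) = 2 × 0.30 / (1 + 0.30)
r_full = 0.6000 / 1.3000 ≈ 0.4615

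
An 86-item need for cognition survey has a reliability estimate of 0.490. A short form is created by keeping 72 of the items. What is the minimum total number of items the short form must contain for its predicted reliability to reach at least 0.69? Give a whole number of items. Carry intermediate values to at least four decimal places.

200

First, r for the 72-item form: n = 72/86 = 0.8372, so r_72 = 0.8372·0.490/(1 + (0.8372 − 1)·0.490) = 0.4458
Then solve for n' with r_old = 0.4458, r_target = 0.69: n' = 0.69(1 − 0.4458)/[0.4458(1 − 0.69)] = 2.7670
Items = 2.7670 × 72 ≈ 199.22 → 200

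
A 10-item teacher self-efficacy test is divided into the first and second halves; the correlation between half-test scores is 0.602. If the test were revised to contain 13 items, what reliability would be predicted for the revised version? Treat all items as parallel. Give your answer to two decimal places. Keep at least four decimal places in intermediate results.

0.80

Full-test reliability from the split-half r: r_full = 2(0.602)/(1 + 0.602) = 0.7516
Then adjust to 13 items: n = 13/10 = 1.3000
r_new = n·r_full / (1 + (n − 1)·r_full) = 0.9771 / 1.2255 ≈ 0.7973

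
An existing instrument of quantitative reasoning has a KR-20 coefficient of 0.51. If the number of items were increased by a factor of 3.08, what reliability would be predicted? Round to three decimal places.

0.762

By Spearman-Brown, r_new = n r / (1 + (n − 1) r).
r_new = (3.08 × 0.51) / (1 + (3.08 − 1) × 0.51)
     = 1.5708 / 2.0608 = 0.7622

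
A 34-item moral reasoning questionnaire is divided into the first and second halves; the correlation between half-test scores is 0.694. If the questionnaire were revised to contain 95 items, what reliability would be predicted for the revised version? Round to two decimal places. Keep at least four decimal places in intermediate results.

Spearman-Brown correction (n = 2): r_full = 2·0.694/(1 + 0.694) = 0.8194
Then adjust to 95 items: n = 95/34 = 2.7941
r_new = n·r_full / (1 + (n − 1)·r_full) = 2.2895 / 2.4701 ≈ 0.9269

0.93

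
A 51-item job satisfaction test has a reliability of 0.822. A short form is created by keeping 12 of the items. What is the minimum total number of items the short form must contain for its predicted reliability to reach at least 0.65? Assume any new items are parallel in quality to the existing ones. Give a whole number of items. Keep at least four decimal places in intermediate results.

First, r for the 12-item form: n = 12/51 = 0.2353, so r_12 = 0.2353·0.822/(1 + (0.2353 − 1)·0.822) = 0.5208
Length factor from the short form to reach 0.65: n' = 0.65(1 − 0.5208) / [0.5208(1 − 0.65)] ≈ 1.7088
Total items = 1.7088 × 12 = 20.51, rounded up to 21.

21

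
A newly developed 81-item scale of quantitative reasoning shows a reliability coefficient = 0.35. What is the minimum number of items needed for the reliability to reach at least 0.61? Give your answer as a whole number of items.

n = 0.61 × (1 − 0.35) / [ 0.35 × (1 − 0.61) ]
  = 0.3965 / 0.1365 = 2.9048
2.9048 × 81 = 235.29 → 236 items

236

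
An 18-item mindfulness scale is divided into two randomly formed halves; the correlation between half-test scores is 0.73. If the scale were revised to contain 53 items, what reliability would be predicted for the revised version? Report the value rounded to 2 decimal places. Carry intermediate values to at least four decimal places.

Full-test reliability from the split-half r: r_full = 2(0.73)/(1 + 0.73) = 0.8439
Length factor from 18 to 53 items: n = 53/18 = 2.9444
r_new = n·r_full / (1 + (n − 1)·r_full) = 2.4848 / 2.6409 ≈ 0.9409

0.94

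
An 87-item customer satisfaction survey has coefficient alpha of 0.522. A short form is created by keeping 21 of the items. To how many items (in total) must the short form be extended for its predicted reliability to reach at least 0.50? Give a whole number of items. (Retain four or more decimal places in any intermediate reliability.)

80

First, r for the 21-item form: n = 21/87 = 0.2414, so r_21 = 0.2414·0.522/(1 + (0.2414 − 1)·0.522) = 0.2086
Length factor from the short form to reach 0.50: n' = 0.50(1 − 0.2086) / [0.2086(1 − 0.50)] ≈ 3.7939
Items = 3.7939 × 21 ≈ 79.67 → 80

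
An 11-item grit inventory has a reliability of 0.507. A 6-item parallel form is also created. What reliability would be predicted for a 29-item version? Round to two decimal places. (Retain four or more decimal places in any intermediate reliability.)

0.73

Only the ratio of lengths matters: n = 29/11 = 2.6364
r_{29} = n·r / (1 + (n − 1)·r) = 1.3367 / 1.8297 ≈ 0.7306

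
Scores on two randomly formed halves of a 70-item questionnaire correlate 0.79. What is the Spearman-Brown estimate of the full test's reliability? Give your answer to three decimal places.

The full test is twice the length of either half (n = 2).
r_full = 2r_hh / (1 + r_hh) = 2 × 0.79 / (1 + 0.79)
       = 1.5800 / 1.7900 = 0.8827

0.883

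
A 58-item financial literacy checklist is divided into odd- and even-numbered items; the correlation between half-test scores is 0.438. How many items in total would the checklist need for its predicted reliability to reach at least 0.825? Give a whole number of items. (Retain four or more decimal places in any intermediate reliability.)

r_full = 2(0.438)/(1 + 0.438) = 0.6092
n = r_tgt(1 − r_full) / [r_full(1 − r_tgt)] = 0.825 × 0.3908 / (0.6092 × 0.175) ≈ 3.0242
Required items = 3.0242 × 58 = 175.40, so 176 items.

176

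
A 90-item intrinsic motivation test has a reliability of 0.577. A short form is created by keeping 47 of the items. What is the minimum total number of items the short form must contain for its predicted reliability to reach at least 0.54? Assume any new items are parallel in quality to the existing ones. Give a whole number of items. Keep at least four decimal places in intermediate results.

First, r for the 47-item form: n = 47/90 = 0.5222, so r_47 = 0.5222·0.577/(1 + (0.5222 − 1)·0.577) = 0.4160
Length factor from the short form to reach 0.54: n' = 0.54(1 − 0.4160) / [0.4160(1 − 0.54)] ≈ 1.6480
Items = 1.6480 × 47 ≈ 77.46 → 78

78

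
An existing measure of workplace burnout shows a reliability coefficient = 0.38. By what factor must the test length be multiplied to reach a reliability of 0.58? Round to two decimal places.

2.25

Spearman-Brown solved for the length factor n:
n = r*(1 − r) / [ r (1 − r*) ]
n = 0.58(1 − 0.38) / [0.38(1 − 0.58)]
  = 0.3596 / 0.1596 = 2.2531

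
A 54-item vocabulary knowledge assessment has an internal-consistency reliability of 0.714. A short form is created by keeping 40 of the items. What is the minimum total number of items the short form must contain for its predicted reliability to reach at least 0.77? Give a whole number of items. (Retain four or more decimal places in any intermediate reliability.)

73

Short-form reliability: n = 40/54 = 0.7407; r_40 = n·r/(1+(n−1)r) ≈ 0.6490
Then solve for n' with r_old = 0.6490, r_target = 0.77: n' = 0.77(1 − 0.6490)/[0.6490(1 − 0.77)] = 1.8106
Total items = 1.8106 × 40 = 72.42, rounded up to 73.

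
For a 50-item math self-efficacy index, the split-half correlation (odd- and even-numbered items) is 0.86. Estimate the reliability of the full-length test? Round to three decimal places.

r_full = 2(0.86) / (1 + 0.86)
       = 1.7200 / 1.8600 = 0.9247

0.925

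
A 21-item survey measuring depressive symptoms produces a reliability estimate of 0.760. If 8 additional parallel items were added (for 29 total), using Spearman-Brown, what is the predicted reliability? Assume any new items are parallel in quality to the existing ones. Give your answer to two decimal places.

The new length is 29/21 = 1.381 times the old.
Spearman-Brown: r_new = n·r / (1 + (n − 1)·r)
r_new = (1.381 × 0.760) / (1 + (1.381 − 1) × 0.760)
r_new = 1.0496 / 1.2896 ≈ 0.8139

0.81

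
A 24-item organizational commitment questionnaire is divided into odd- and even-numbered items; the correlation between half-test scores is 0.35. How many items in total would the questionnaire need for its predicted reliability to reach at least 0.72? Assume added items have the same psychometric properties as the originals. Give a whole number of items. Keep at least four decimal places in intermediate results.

r_full = 2(0.35)/(1 + 0.35) = 0.5185
Solve Spearman-Brown for n: n = 0.72(1 − 0.5185) / [0.5185(1 − 0.72)] = 2.3879
Required items = 2.3879 × 24 = 57.31, so 58 items.

58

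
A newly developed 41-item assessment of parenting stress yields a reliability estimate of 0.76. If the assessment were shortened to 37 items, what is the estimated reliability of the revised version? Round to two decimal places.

The new length is 37/41 = 0.9024 times the old.
Apply the Spearman-Brown prophecy formula, r' = nr / [1 + (n − 1)r]:
r_new = 0.9024·0.76 / [1 + (0.9024 − 1)·0.76]
     = 0.6858 / 0.9258 = 0.7408

0.74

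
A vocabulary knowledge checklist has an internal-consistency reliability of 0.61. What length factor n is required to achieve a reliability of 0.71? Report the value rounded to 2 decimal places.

1.57

Rearranging the Spearman-Brown formula for n,
n = r_target (1 − r_old) / [ r_old (1 − r_target) ]
n = 0.71 × (1 − 0.61) / [ 0.61 × (1 − 0.71) ]
  = 0.2769 / 0.1769 = 1.5653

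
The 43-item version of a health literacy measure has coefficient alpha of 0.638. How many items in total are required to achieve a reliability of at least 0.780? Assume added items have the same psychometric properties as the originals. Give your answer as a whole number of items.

87

Invert Spearman-Brown to solve for n:
n = r_target (1 − r_old) / [ r_old (1 − r_target) ]
n = [0.780 × 0.362] / [0.638 × 0.220]
n = 0.282360 / 0.140360 ≈ 2.0117
So the test needs 2.0117 × 43 ≈ 86.50 items; rounding up, 87.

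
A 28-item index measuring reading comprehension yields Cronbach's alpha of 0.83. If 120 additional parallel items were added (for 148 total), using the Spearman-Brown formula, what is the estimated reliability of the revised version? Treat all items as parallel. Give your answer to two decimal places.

n = 148/28 = 5.2857
Spearman-Brown: r_new = n·r / (1 + (n − 1)·r)
r_new = 5.2857·0.83 / [1 + (5.2857 − 1)·0.83]
r_new = 4.3871 / 4.5571 ≈ 0.9627

0.96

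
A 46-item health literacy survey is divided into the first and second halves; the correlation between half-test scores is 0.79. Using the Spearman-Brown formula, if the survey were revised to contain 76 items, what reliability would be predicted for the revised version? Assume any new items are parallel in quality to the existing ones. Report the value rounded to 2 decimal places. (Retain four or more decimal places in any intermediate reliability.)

0.93

First correct the split-half correlation to full-test reliability: r_full = 2 × 0.79 / (1 + 0.79) ≈ 0.8827
Length factor from 46 to 76 items: n = 76/46 = 1.6522
r_new = n·r_full / (1 + (n − 1)·r_full) = 1.4584 / 1.5757 ≈ 0.9256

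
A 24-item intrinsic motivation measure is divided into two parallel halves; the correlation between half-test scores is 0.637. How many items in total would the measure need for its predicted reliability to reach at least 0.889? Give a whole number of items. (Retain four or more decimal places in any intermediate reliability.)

55

Corrected full-test reliability: r_full = 2 × 0.637 / (1 + 0.637) ≈ 0.7783
n = r_tgt(1 − r_full) / [r_full(1 − r_tgt)] = 0.889 × 0.2217 / (0.7783 × 0.111) ≈ 2.2814
Items = 2.2814 × 24 ≈ 54.75 → 55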